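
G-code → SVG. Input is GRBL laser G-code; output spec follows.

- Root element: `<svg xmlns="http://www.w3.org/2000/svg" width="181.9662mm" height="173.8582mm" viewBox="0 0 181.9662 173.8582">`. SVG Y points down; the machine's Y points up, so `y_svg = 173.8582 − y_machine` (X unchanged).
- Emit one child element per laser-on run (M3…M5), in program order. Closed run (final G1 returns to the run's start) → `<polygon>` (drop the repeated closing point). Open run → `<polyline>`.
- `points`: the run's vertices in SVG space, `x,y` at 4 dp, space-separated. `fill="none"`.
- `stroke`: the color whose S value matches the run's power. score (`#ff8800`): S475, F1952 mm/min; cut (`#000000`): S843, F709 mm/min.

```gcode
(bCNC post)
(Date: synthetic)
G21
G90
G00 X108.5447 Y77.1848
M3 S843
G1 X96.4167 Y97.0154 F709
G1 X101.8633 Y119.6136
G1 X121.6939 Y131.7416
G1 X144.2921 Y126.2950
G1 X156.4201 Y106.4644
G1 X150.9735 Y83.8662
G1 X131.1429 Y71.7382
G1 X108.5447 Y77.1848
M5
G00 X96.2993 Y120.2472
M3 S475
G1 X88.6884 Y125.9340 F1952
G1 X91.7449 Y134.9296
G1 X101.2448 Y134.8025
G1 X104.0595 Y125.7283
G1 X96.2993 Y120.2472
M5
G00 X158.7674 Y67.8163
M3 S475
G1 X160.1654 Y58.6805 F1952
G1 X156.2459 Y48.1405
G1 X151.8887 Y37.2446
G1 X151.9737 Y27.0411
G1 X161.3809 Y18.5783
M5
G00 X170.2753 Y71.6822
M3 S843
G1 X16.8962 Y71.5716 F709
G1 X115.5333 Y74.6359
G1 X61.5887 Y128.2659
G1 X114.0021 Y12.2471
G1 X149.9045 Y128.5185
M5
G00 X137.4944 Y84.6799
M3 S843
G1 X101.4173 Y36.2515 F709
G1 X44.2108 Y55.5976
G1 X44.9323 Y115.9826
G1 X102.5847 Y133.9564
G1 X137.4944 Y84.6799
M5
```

y_svg = 173.8582 − y_m.

[1] S843→`#000000` (cut); closed run; points: 108.5447,96.6734 96.4167,76.8428 101.8633,54.2446 121.6939,42.1166 144.2921,47.5632 156.4201,67.3938 150.9735,89.9920 131.1429,102.1200

[2] S475→`#ff8800` (score); closed run; points: 96.2993,53.6110 88.6884,47.9242 91.7449,38.9286 101.2448,39.0557 104.0595,48.1299

[3] S475→`#ff8800` (score); open run; points: 158.7674,106.0419 160.1654,115.1777 156.2459,125.7177 151.8887,136.6136 151.9737,146.8171 161.3809,155.2799

[4] S843→`#000000` (cut); open run; points: 170.2753,102.1760 16.8962,102.2866 115.5333,99.2223 61.5887,45.5923 114.0021,161.6111 149.9045,45.3397

[5] S843→`#000000` (cut); closed run; points: 137.4944,89.1783 101.4173,137.6067 44.2108,118.2606 44.9323,57.8756 102.5847,39.9018

<svg xmlns="http://www.w3.org/2000/svg" width="181.9662mm" height="173.8582mm" viewBox="0 0 181.9662 173.8582">
  <polygon points="108.5447,96.6734 96.4167,76.8428 101.8633,54.2446 121.6939,42.1166 144.2921,47.5632 156.4201,67.3938 150.9735,89.9920 131.1429,102.1200" fill="none" stroke="#000000"/>
  <polygon points="96.2993,53.6110 88.6884,47.9242 91.7449,38.9286 101.2448,39.0557 104.0595,48.1299" fill="none" stroke="#ff8800"/>
  <polyline points="158.7674,106.0419 160.1654,115.1777 156.2459,125.7177 151.8887,136.6136 151.9737,146.8171 161.3809,155.2799" fill="none" stroke="#ff8800"/>
  <polyline points="170.2753,102.1760 16.8962,102.2866 115.5333,99.2223 61.5887,45.5923 114.0021,161.6111 149.9045,45.3397" fill="none" stroke="#000000"/>
  <polygon points="137.4944,89.1783 101.4173,137.6067 44.2108,118.2606 44.9323,57.8756 102.5847,39.9018" fill="none" stroke="#000000"/>
</svg>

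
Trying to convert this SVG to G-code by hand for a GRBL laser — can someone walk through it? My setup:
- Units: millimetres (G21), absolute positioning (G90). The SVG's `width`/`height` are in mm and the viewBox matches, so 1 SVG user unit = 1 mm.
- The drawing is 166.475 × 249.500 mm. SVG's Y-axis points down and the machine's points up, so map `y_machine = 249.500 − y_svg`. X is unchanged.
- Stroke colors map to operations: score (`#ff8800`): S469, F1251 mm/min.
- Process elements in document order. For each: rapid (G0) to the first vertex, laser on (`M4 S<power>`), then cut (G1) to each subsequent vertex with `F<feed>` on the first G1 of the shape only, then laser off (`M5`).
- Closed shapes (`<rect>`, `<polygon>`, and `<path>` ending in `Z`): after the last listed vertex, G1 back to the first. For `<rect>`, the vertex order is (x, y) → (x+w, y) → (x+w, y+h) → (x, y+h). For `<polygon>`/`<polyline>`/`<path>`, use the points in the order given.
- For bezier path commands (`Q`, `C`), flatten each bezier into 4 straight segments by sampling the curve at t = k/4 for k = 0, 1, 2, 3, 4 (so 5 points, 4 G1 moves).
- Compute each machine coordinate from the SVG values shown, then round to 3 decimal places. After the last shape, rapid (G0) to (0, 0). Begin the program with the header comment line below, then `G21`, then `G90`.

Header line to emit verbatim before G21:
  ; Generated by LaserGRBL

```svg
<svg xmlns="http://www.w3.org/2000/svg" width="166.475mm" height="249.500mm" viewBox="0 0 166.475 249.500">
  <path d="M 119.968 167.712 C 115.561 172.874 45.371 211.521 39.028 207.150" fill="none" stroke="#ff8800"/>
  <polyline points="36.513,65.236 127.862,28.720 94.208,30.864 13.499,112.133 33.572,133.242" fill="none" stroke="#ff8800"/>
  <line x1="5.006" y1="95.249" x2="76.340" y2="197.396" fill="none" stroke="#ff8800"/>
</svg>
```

; Generated by LaserGRBL
G21
G90
G0 X119.968 Y81.788
M4 S469
G1 X106.354 Y72.833 F1251
G1 X80.224 Y58.494
G1 X53.731 Y45.942
G1 X39.028 Y42.350
M5
G0 X36.513 Y184.264
M4 S469
G1 X127.862 Y220.780 F1251
G1 X94.208 Y218.636
G1 X13.499 Y137.367
G1 X33.572 Y116.258
M5
G0 X5.006 Y154.251
M4 S469
G1 X76.340 Y52.104 F1251
M5
G0 X0.000 Y0.000

1 u = 1 mm; y_m = 249.500 − y.

[1] `<path>` cubic bezier, #ff8800→score S469 F1251: (119.968,81.788) → (106.354,72.833) → (80.224,58.494) → (53.731,45.942) → (39.028,42.350)

[2] `<polyline>` open polyline, #ff8800→score S469 F1251: (36.513,184.264) → (127.862,220.780) → (94.208,218.636) → (13.499,137.367) → (33.572,116.258)

[3] `<line>` line segment, #ff8800→score S469 F1251: (5.006,154.251) → (76.340,52.104)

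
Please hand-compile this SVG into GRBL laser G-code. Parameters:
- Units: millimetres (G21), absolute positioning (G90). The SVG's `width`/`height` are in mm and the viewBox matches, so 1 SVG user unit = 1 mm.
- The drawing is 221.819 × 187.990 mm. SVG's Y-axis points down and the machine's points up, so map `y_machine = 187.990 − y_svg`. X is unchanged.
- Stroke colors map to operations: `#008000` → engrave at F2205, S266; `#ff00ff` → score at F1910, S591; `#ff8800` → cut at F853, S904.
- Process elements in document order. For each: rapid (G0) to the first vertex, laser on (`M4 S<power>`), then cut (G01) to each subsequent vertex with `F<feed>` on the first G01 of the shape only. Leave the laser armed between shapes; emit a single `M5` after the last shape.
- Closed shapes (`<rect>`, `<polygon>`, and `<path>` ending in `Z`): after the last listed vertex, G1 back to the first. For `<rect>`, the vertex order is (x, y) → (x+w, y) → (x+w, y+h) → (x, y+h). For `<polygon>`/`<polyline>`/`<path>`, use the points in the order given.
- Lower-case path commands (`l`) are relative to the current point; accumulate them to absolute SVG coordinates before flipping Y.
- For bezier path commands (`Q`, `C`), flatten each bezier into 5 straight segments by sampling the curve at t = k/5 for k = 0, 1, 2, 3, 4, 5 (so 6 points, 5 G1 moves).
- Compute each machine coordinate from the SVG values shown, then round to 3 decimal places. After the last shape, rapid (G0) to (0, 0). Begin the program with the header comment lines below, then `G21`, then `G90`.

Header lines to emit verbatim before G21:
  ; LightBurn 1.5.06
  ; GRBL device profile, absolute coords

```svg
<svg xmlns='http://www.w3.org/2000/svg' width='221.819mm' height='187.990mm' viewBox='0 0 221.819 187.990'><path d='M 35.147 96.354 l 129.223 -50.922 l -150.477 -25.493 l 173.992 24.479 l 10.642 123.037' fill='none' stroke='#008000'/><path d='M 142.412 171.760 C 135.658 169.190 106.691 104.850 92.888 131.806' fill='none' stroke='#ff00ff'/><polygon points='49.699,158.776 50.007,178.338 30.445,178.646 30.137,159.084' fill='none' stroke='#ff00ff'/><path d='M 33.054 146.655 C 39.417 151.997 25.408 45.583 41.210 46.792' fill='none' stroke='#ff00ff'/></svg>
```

; LightBurn 1.5.06
; GRBL device profile, absolute coords
G21
G90
G0 X35.147 Y91.636
M4 S266
G01 X164.370 Y142.558 F2205
G01 X13.893 Y168.051
G01 X187.885 Y143.572
G01 X198.527 Y20.535
G0 X142.412 Y16.230
M4 S591
G01 X135.993 Y23.960 F1910
G01 X126.037 Y39.167
G01 X114.338 Y54.505
G01 X102.690 Y62.627
G01 X92.888 Y56.184
G0 X49.699 Y29.214
M4 S591
G01 X50.007 Y9.652 F1910
G01 X30.445 Y9.344
G01 X30.137 Y28.906
G01 X49.699 Y29.214
G0 X33.054 Y41.335
M4 S591
G01 X34.829 Y49.785 F1910
G01 X34.123 Y74.527
G01 X33.345 Y105.030
G01 X34.905 Y130.764
G01 X41.210 Y141.198
M5
G0 X0.000 Y0.000

viewBox `0 0 221.819 187.990` with mm width/height → 1 unit = 1 mm. Flip: y_m = 187.990 − y_svg.

**Shape 1** — `<path>` open polyline, stroke `#008000` → engrave (S266, F2205). Machine vertices: (35.147,91.636) → (164.370,142.558) → (13.893,168.051) → (187.885,143.572) → (198.527,20.535). Open path.

**Shape 2** — `<path>` cubic bezier, stroke `#ff00ff` → score (S591, F1910). Control points (SVG): P0=(142.412,171.760), P1=(135.658,169.190), P2=(106.691,104.850), P3=(92.888,131.806); sampled at t=k/5. Machine vertices: (142.412,16.230) → (135.993,23.960) → (126.037,39.167) → (114.338,54.505) → (102.690,62.627) → (92.888,56.184). Open path.

**Shape 3** — `<polygon>` regular polygon, stroke `#ff00ff` → score (S591, F1910). Machine vertices: (49.699,29.214) → (50.007,9.652) → (30.445,9.344) → (30.137,28.906) → (49.699,29.214). Closed: final G1 returns to the first vertex.

**Shape 4** — `<path>` cubic bezier, stroke `#ff00ff` → score (S591, F1910). Control points (SVG): P0=(33.054,146.655), P1=(39.417,151.997), P2=(25.408,45.583), P3=(41.210,46.792); sampled at t=k/5. Machine vertices: (33.054,41.335) → (34.829,49.785) → (34.123,74.527) → (33.345,105.030) → (34.905,130.764) → (41.210,141.198). Open path.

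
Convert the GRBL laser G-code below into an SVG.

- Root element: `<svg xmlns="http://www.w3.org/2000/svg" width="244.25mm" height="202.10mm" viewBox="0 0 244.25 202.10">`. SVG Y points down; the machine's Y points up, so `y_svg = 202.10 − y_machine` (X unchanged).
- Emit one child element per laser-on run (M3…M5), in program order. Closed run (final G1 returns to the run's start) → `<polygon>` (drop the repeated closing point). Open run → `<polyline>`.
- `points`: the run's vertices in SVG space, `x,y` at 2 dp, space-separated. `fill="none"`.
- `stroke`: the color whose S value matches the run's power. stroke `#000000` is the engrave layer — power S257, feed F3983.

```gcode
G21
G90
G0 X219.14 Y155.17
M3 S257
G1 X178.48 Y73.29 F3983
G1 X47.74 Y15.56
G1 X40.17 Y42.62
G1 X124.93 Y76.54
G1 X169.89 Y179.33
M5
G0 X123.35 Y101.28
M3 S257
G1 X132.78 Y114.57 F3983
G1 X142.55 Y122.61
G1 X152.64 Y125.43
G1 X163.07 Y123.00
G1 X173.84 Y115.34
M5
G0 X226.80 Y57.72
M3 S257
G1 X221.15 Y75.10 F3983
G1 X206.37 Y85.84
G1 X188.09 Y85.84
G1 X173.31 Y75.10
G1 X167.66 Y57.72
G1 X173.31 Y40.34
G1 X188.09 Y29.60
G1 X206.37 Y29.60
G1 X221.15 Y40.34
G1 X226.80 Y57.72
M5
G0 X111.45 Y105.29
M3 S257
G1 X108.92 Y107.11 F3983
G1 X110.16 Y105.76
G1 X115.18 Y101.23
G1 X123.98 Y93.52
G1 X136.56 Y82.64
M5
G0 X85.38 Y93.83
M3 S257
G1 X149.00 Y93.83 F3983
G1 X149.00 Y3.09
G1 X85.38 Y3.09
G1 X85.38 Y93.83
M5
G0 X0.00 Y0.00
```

<svg xmlns="http://www.w3.org/2000/svg" width="244.25mm" height="202.10mm" viewBox="0 0 244.25 202.10">
  <polyline points="219.14,46.93 178.48,128.81 47.74,186.54 40.17,159.48 124.93,125.56 169.89,22.77" fill="none" stroke="#000000"/>
  <polyline points="123.35,100.82 132.78,87.53 142.55,79.49 152.64,76.67 163.07,79.10 173.84,86.76" fill="none" stroke="#000000"/>
  <polygon points="226.80,144.38 221.15,127.00 206.37,116.26 188.09,116.26 173.31,127.00 167.66,144.38 173.31,161.76 188.09,172.50 206.37,172.50 221.15,161.76" fill="none" stroke="#000000"/>
  <polyline points="111.45,96.81 108.92,94.99 110.16,96.34 115.18,100.87 123.98,108.58 136.56,119.46" fill="none" stroke="#000000"/>
  <polygon points="85.38,108.27 149.00,108.27 149.00,199.01 85.38,199.01" fill="none" stroke="#000000"/>
</svg>

y_svg = 202.10 − y_m. Every run uses S257, so all elements get stroke `#000000` (engrave).

[1] open run; points: 219.14,46.93 178.48,128.81 47.74,186.54 40.17,159.48 124.93,125.56 169.89,22.77

[2] open run; points: 123.35,100.82 132.78,87.53 142.55,79.49 152.64,76.67 163.07,79.10 173.84,86.76

[3] closed run; points: 226.80,144.38 221.15,127.00 206.37,116.26 188.09,116.26 173.31,127.00 167.66,144.38 173.31,161.76 188.09,172.50 206.37,172.50 221.15,161.76

[4] open run; points: 111.45,96.81 108.92,94.99 110.16,96.34 115.18,100.87 123.98,108.58 136.56,119.46

[5] closed run; points: 85.38,108.27 149.00,108.27 149.00,199.01 85.38,199.01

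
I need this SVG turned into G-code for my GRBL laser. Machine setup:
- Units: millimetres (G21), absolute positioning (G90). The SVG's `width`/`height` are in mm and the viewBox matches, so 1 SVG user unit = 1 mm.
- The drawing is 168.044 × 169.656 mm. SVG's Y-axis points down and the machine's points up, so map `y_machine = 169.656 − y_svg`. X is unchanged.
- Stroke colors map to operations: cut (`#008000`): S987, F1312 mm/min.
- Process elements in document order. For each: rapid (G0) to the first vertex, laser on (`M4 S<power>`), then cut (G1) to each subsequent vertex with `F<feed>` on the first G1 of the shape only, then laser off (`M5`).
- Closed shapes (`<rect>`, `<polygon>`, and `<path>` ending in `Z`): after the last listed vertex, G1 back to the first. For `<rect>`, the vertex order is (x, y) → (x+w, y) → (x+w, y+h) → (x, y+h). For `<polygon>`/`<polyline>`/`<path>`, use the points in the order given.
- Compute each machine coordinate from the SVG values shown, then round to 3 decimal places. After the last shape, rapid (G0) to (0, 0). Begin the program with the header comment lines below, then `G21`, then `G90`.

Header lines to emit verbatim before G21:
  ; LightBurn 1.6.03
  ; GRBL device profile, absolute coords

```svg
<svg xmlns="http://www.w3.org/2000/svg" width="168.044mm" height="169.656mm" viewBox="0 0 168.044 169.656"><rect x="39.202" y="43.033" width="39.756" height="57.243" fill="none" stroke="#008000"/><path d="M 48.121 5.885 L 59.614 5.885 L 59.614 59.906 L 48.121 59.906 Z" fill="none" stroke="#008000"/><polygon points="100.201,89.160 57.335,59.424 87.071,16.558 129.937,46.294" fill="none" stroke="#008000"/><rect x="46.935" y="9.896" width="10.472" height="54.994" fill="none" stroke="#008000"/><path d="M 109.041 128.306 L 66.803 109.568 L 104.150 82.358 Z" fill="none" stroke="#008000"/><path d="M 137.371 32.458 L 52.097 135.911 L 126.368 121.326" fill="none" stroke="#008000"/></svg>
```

viewBox `0 0 168.044 169.656` with mm width/height → 1 unit = 1 mm. Flip: y_m = 169.656 − y_svg.

**Shape 1** — `<rect>` rectangle, stroke `#008000` → cut (S987, F1312). Machine vertices: (39.202,126.623) → (78.958,126.623) → (78.958,69.380) → (39.202,69.380) → (39.202,126.623). Closed: final G1 returns to the first vertex.

**Shape 2** — `<path>` rectangle, stroke `#008000` → cut (S987, F1312). Machine vertices: (48.121,163.771) → (59.614,163.771) → (59.614,109.750) → (48.121,109.750) → (48.121,163.771). Closed: final G1 returns to the first vertex.

**Shape 3** — `<polygon>` regular polygon, stroke `#008000` → cut (S987, F1312). Machine vertices: (100.201,80.496) → (57.335,110.232) → (87.071,153.098) → (129.937,123.362) → (100.201,80.496). Closed: final G1 returns to the first vertex.

**Shape 4** — `<rect>` rectangle, stroke `#008000` → cut (S987, F1312). Machine vertices: (46.935,159.760) → (57.407,159.760) → (57.407,104.766) → (46.935,104.766) → (46.935,159.760). Closed: final G1 returns to the first vertex.

**Shape 5** — `<path>` regular polygon, stroke `#008000` → cut (S987, F1312). Machine vertices: (109.041,41.350) → (66.803,60.088) → (104.150,87.298) → (109.041,41.350). Closed: final G1 returns to the first vertex.

**Shape 6** — `<path>` open polyline, stroke `#008000` → cut (S987, F1312). Machine vertices: (137.371,137.198) → (52.097,33.745) → (126.368,48.330). Open path.

; LightBurn 1.6.03
; GRBL device profile, absolute coords
G21
G90
G0 X39.202 Y126.623
M4 S987
G1 X78.958 Y126.623 F1312
G1 X78.958 Y69.380
G1 X39.202 Y69.380
G1 X39.202 Y126.623
M5
G0 X48.121 Y163.771
M4 S987
G1 X59.614 Y163.771 F1312
G1 X59.614 Y109.750
G1 X48.121 Y109.750
G1 X48.121 Y163.771
M5
G0 X100.201 Y80.496
M4 S987
G1 X57.335 Y110.232 F1312
G1 X87.071 Y153.098
G1 X129.937 Y123.362
G1 X100.201 Y80.496
M5
G0 X46.935 Y159.760
M4 S987
G1 X57.407 Y159.760 F1312
G1 X57.407 Y104.766
G1 X46.935 Y104.766
G1 X46.935 Y159.760
M5
G0 X109.041 Y41.350
M4 S987
G1 X66.803 Y60.088 F1312
G1 X104.150 Y87.298
G1 X109.041 Y41.350
M5
G0 X137.371 Y137.198
M4 S987
G1 X52.097 Y33.745 F1312
G1 X126.368 Y48.330
M5
G0 X0.000 Y0.000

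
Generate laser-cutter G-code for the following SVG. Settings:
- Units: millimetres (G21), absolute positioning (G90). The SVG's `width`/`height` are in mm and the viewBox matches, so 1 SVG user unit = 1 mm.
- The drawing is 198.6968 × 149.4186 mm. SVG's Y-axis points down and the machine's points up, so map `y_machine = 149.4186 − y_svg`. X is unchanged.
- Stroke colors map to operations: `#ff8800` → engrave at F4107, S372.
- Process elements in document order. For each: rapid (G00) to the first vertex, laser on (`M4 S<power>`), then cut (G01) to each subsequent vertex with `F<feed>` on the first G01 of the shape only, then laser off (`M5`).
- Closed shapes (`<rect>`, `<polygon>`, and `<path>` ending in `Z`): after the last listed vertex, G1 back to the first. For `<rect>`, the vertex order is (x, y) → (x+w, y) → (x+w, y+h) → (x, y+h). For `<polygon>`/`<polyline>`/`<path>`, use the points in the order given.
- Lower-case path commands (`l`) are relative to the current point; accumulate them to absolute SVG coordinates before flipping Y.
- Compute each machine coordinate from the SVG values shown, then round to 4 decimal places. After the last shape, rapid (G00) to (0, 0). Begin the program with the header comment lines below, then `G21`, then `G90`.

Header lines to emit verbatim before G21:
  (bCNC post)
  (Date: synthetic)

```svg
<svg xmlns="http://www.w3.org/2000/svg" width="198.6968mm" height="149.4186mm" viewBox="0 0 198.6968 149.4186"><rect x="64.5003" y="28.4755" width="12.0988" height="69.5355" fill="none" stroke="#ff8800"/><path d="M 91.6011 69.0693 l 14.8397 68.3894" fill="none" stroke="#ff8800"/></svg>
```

viewBox `0 0 198.6968 149.4186` with mm width/height → 1 unit = 1 mm. Flip: y_m = 149.4186 − y_svg.

**Shape 1** — `<rect>` rectangle, stroke `#ff8800` → engrave (S372, F4107). Machine vertices: (64.5003,120.9431) → (76.5991,120.9431) → (76.5991,51.4076) → (64.5003,51.4076) → (64.5003,120.9431). Closed: final G1 returns to the first vertex.

**Shape 2** — `<path>` line segment, stroke `#ff8800` → engrave (S372, F4107). Machine vertices: (91.6011,80.3493) → (106.4408,11.9599). Open path.

(bCNC post)
(Date: synthetic)
G21
G90
G00 X64.5003 Y120.9431
M4 S372
G01 X76.5991 Y120.9431 F4107
G01 X76.5991 Y51.4076
G01 X64.5003 Y51.4076
G01 X64.5003 Y120.9431
M5
G00 X91.6011 Y80.3493
M4 S372
G01 X106.4408 Y11.9599 F4107
M5
G00 X0.0000 Y0.0000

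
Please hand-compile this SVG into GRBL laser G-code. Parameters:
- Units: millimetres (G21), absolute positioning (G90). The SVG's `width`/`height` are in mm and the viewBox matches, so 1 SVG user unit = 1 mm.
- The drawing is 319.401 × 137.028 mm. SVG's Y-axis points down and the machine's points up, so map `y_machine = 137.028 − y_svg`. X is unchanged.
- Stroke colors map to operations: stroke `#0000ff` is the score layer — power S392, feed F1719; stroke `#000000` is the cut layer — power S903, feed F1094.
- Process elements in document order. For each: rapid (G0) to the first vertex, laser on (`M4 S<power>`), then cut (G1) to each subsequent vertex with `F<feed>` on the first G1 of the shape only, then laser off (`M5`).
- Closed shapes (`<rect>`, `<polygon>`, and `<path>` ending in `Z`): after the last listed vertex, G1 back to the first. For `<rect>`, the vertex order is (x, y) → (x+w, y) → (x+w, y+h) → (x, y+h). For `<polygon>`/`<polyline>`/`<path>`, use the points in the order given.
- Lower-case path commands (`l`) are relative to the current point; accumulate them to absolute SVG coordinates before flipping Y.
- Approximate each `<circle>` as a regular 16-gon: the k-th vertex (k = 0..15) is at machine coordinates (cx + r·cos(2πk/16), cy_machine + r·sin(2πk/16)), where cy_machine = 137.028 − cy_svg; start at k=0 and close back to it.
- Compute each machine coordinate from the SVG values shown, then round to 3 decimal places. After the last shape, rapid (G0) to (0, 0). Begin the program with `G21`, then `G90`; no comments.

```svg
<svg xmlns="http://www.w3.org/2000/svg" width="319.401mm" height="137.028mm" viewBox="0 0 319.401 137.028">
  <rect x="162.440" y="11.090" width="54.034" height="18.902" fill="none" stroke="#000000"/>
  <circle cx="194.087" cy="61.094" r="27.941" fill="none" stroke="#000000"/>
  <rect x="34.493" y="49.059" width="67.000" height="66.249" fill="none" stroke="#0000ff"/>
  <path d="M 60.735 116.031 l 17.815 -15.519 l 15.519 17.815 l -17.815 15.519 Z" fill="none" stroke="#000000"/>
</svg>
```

1 u = 1 mm; y_m = 137.028 − y.

[1] `<rect>` rectangle, #000000→cut S903 F1094: (162.440,125.938) → (216.474,125.938) → (216.474,107.036) → (162.440,107.036) → (162.440,125.938) (closed)

[2] `<circle>` circle, #000000→cut S903 F1094: (222.028,75.934) → (219.901,86.627) → (213.844,95.691) → (204.780,101.748) → (194.087,103.875) → (183.394,101.748) → (174.330,95.691) → (168.273,86.627) → (166.146,75.934) → (168.273,65.241) → (174.330,56.177) → (183.394,50.120) → (194.087,47.993) → (204.780,50.120) → (213.844,56.177) → (219.901,65.241) → (222.028,75.934) (closed)

[3] `<rect>` rectangle, #0000ff→score S392 F1719: (34.493,87.969) → (101.493,87.969) → (101.493,21.720) → (34.493,21.720) → (34.493,87.969) (closed)

[4] `<path>` regular polygon, #000000→cut S903 F1094: (60.735,20.997) → (78.550,36.516) → (94.069,18.701) → (76.254,3.182) → (60.735,20.997) (closed)

G21
G90
G0 X162.440 Y125.938
M4 S903
G1 X216.474 Y125.938 F1094
G1 X216.474 Y107.036
G1 X162.440 Y107.036
G1 X162.440 Y125.938
M5
G0 X222.028 Y75.934
M4 S903
G1 X219.901 Y86.627 F1094
G1 X213.844 Y95.691
G1 X204.780 Y101.748
G1 X194.087 Y103.875
G1 X183.394 Y101.748
G1 X174.330 Y95.691
G1 X168.273 Y86.627
G1 X166.146 Y75.934
G1 X168.273 Y65.241
G1 X174.330 Y56.177
G1 X183.394 Y50.120
G1 X194.087 Y47.993
G1 X204.780 Y50.120
G1 X213.844 Y56.177
G1 X219.901 Y65.241
G1 X222.028 Y75.934
M5
G0 X34.493 Y87.969
M4 S392
G1 X101.493 Y87.969 F1719
G1 X101.493 Y21.720
G1 X34.493 Y21.720
G1 X34.493 Y87.969
M5
G0 X60.735 Y20.997
M4 S903
G1 X78.550 Y36.516 F1094
G1 X94.069 Y18.701
G1 X76.254 Y3.182
G1 X60.735 Y20.997
M5
G0 X0.000 Y0.000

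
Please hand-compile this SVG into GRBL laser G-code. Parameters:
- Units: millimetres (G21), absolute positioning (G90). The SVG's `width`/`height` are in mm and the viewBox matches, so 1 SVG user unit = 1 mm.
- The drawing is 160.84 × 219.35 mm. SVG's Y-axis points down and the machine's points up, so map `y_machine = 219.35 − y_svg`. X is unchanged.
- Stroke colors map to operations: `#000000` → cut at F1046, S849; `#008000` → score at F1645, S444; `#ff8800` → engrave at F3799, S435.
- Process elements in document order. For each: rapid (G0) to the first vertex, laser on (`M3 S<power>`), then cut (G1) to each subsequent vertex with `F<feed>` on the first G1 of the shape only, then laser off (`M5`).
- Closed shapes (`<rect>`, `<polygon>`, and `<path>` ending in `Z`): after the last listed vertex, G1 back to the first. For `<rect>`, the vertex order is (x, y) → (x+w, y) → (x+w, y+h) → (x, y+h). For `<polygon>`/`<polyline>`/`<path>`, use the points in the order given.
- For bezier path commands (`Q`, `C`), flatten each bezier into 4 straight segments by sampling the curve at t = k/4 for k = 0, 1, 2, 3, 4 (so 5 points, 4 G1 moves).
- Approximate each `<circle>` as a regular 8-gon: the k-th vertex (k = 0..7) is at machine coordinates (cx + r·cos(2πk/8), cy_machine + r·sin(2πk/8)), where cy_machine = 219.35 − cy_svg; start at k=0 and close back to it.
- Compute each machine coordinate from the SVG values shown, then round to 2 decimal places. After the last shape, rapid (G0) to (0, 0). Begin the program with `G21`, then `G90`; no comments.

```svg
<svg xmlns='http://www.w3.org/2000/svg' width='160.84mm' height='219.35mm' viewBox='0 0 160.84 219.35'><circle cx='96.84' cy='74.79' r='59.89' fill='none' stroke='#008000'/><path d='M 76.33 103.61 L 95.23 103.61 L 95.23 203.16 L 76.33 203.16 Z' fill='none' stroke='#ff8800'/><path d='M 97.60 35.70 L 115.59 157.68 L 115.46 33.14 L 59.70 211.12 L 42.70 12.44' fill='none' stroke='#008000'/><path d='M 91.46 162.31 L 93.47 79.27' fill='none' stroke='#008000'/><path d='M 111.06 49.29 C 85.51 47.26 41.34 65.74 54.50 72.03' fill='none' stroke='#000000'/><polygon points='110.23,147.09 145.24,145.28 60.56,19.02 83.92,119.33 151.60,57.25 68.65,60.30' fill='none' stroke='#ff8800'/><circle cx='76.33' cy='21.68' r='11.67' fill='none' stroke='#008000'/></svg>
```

G21
G90
G0 X156.73 Y144.56
M3 S444
G1 X139.19 Y186.91 F1645
G1 X96.84 Y204.45
G1 X54.49 Y186.91
G1 X36.95 Y144.56
G1 X54.49 Y102.21
G1 X96.84 Y84.67
G1 X139.19 Y102.21
G1 X156.73 Y144.56
M5
G0 X76.33 Y115.74
M3 S435
G1 X95.23 Y115.74 F3799
G1 X95.23 Y16.19
G1 X76.33 Y16.19
G1 X76.33 Y115.74
M5
G0 X97.60 Y183.65
M3 S444
G1 X115.59 Y61.67 F1645
G1 X115.46 Y186.21
G1 X59.70 Y8.23
G1 X42.70 Y206.91
M5
G0 X91.46 Y57.04
M3 S444
G1 X93.47 Y140.08 F1645
M5
G0 X111.06 Y170.06
M3 S849
G1 X89.59 Y168.25 F1046
G1 X68.26 Y161.81
G1 X54.19 Y153.81
G1 X54.50 Y147.32
M5
G0 X110.23 Y72.26
M3 S435
G1 X145.24 Y74.07 F3799
G1 X60.56 Y200.33
G1 X83.92 Y100.02
G1 X151.60 Y162.10
G1 X68.65 Y159.05
G1 X110.23 Y72.26
M5
G0 X88.00 Y197.67
M3 S444
G1 X84.58 Y205.92 F1645
G1 X76.33 Y209.34
G1 X68.08 Y205.92
G1 X64.66 Y197.67
G1 X68.08 Y189.42
G1 X76.33 Y186.00
G1 X84.58 Y189.42
G1 X88.00 Y197.67
M5
G0 X0.00 Y0.00

viewBox `0 0 160.84 219.35` with mm width/height → 1 unit = 1 mm. Flip: y_m = 219.35 − y_svg.

**Shape 1** — `<circle>` circle, stroke `#008000` → score (S444, F1645). Machine vertices: (156.73,144.56) → (139.19,186.91) → (96.84,204.45) → (54.49,186.91) → (36.95,144.56) → (54.49,102.21) → (96.84,84.67) → (139.19,102.21) → (156.73,144.56). Closed: final G1 returns to the first vertex.

**Shape 2** — `<path>` rectangle, stroke `#ff8800` → engrave (S435, F3799). Machine vertices: (76.33,115.74) → (95.23,115.74) → (95.23,16.19) → (76.33,16.19) → (76.33,115.74). Closed: final G1 returns to the first vertex.

**Shape 3** — `<path>` open polyline, stroke `#008000` → score (S444, F1645). Machine vertices: (97.60,183.65) → (115.59,61.67) → (115.46,186.21) → (59.70,8.23) → (42.70,206.91). Open path.

**Shape 4** — `<path>` line segment, stroke `#008000` → score (S444, F1645). Machine vertices: (91.46,57.04) → (93.47,140.08). Open path.

**Shape 5** — `<path>` cubic bezier, stroke `#000000` → cut (S849, F1046). Control points (SVG): P0=(111.06,49.29), P1=(85.51,47.26), P2=(41.34,65.74), P3=(54.50,72.03); sampled at t=k/4. Machine vertices: (111.06,170.06) → (89.59,168.25) → (68.26,161.81) → (54.19,153.81) → (54.50,147.32). Open path.

**Shape 6** — `<polygon>` closed polygon, stroke `#ff8800` → engrave (S435, F3799). Machine vertices: (110.23,72.26) → (145.24,74.07) → (60.56,200.33) → (83.92,100.02) → (151.60,162.10) → (68.65,159.05) → (110.23,72.26). Closed: final G1 returns to the first vertex.

**Shape 7** — `<circle>` circle, stroke `#008000` → score (S444, F1645). Machine vertices: (88.00,197.67) → (84.58,205.92) → (76.33,209.34) → (68.08,205.92) → (64.66,197.67) → (68.08,189.42) → (76.33,186.00) → (84.58,189.42) → (88.00,197.67). Closed: final G1 returns to the first vertex.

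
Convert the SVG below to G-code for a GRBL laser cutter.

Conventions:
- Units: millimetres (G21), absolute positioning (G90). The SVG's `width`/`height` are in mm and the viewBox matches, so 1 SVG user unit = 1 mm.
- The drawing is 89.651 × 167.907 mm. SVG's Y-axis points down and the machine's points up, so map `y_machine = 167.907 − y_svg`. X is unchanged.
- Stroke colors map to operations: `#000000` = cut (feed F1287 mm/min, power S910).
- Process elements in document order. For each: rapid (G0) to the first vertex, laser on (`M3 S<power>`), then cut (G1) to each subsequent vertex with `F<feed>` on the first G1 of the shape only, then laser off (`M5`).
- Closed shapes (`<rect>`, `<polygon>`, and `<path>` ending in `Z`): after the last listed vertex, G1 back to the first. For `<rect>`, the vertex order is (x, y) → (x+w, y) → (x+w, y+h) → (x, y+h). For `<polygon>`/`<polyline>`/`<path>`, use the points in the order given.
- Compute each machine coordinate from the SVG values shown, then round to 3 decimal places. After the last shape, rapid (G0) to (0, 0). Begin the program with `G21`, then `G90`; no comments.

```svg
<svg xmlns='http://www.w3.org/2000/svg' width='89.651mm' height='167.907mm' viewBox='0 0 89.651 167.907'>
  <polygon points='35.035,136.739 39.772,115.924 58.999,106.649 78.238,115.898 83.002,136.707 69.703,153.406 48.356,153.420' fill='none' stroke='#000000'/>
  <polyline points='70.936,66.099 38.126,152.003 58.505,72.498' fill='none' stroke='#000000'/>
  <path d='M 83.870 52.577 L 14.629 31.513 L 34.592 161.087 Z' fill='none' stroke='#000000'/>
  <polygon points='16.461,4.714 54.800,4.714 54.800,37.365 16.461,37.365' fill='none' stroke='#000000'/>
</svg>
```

Since the viewBox matches the mm dimensions, user units are millimetres directly. The only transform is the Y-flip y_m = 167.907 − y_svg.

Shape 1 is a regular polygon drawn with `<polygon>`. Its stroke #000000 means cut at S910, F1287. After flipping Y the toolpath is (35.035,31.168) → (39.772,51.983) → (58.999,61.258) → (78.238,52.009) → (83.002,31.200) → (69.703,14.501) → (48.356,14.487) → (35.035,31.168), returning to the start.

Shape 2 is a open polyline drawn with `<polyline>`. Its stroke #000000 means cut at S910, F1287. After flipping Y the toolpath is (70.936,101.808) → (38.126,15.904) → (58.505,95.409).

Shape 3 is a closed polygon drawn with `<path>`. Its stroke #000000 means cut at S910, F1287. After flipping Y the toolpath is (83.870,115.330) → (14.629,136.394) → (34.592,6.820) → (83.870,115.330), returning to the start.

Shape 4 is a rectangle drawn with `<polygon>`. Its stroke #000000 means cut at S910, F1287. After flipping Y the toolpath is (16.461,163.193) → (54.800,163.193) → (54.800,130.542) → (16.461,130.542) → (16.461,163.193), returning to the start.

G21
G90
G0 X35.035 Y31.168
M3 S910
G1 X39.772 Y51.983 F1287
G1 X58.999 Y61.258
G1 X78.238 Y52.009
G1 X83.002 Y31.200
G1 X69.703 Y14.501
G1 X48.356 Y14.487
G1 X35.035 Y31.168
M5
G0 X70.936 Y101.808
M3 S910
G1 X38.126 Y15.904 F1287
G1 X58.505 Y95.409
M5
G0 X83.870 Y115.330
M3 S910
G1 X14.629 Y136.394 F1287
G1 X34.592 Y6.820
G1 X83.870 Y115.330
M5
G0 X16.461 Y163.193
M3 S910
G1 X54.800 Y163.193 F1287
G1 X54.800 Y130.542
G1 X16.461 Y130.542
G1 X16.461 Y163.193
M5
G0 X0.000 Y0.000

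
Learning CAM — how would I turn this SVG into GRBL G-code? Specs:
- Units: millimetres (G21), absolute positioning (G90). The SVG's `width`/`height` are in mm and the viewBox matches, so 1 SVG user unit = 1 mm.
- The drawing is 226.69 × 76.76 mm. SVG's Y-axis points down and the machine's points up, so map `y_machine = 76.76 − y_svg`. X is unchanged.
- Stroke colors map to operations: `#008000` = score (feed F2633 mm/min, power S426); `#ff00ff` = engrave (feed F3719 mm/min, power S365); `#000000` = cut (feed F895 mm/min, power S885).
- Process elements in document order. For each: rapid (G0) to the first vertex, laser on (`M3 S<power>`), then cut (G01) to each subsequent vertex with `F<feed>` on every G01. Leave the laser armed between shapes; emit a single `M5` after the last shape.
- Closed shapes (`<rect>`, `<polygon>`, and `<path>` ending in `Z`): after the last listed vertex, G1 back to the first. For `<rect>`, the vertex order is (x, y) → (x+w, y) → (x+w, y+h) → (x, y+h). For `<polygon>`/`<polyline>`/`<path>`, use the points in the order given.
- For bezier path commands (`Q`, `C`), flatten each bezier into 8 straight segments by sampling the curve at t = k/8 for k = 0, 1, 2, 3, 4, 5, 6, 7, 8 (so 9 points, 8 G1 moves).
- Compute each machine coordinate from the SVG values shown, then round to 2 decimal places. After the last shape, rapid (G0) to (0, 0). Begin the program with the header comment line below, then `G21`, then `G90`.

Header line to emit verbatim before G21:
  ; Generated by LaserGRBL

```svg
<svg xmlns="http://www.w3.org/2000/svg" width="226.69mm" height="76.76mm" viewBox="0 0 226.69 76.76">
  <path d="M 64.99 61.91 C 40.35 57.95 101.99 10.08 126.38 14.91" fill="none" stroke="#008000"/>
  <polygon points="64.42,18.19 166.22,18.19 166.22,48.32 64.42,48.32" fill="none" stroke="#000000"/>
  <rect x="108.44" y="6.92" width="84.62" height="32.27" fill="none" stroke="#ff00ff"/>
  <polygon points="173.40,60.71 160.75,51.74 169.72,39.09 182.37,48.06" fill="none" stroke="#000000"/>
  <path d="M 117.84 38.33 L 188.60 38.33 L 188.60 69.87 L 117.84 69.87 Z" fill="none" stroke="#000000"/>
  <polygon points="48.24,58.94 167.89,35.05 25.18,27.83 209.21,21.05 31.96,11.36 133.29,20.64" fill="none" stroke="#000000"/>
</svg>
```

; Generated by LaserGRBL
G21
G90
G0 X64.99 Y14.85
M3 S426
G01 X59.55 Y18.20 F2633
G01 X60.76 Y24.54 F2633
G01 X67.16 Y32.73 F2633
G01 X77.30 Y41.65 F2633
G01 X89.74 Y50.15 F2633
G01 X103.03 Y57.10 F2633
G01 X115.73 Y61.38 F2633
G01 X126.38 Y61.85 F2633
G0 X64.42 Y58.57
M3 S885
G01 X166.22 Y58.57 F895
G01 X166.22 Y28.44 F895
G01 X64.42 Y28.44 F895
G01 X64.42 Y58.57 F895
G0 X108.44 Y69.84
M3 S365
G01 X193.06 Y69.84 F3719
G01 X193.06 Y37.57 F3719
G01 X108.44 Y37.57 F3719
G01 X108.44 Y69.84 F3719
G0 X173.40 Y16.05
M3 S885
G01 X160.75 Y25.02 F895
G01 X169.72 Y37.67 F895
G01 X182.37 Y28.70 F895
G01 X173.40 Y16.05 F895
G0 X117.84 Y38.43
M3 S885
G01 X188.60 Y38.43 F895
G01 X188.60 Y6.89 F895
G01 X117.84 Y6.89 F895
G01 X117.84 Y38.43 F895
G0 X48.24 Y17.82
M3 S885
G01 X167.89 Y41.71 F895
G01 X25.18 Y48.93 F895
G01 X209.21 Y55.71 F895
G01 X31.96 Y65.40 F895
G01 X133.29 Y56.12 F895
G01 X48.24 Y17.82 F895
M5
G0 X0.00 Y0.00

viewBox `0 0 226.69 76.76` with mm width/height → 1 unit = 1 mm. Flip: y_m = 76.76 − y_svg.

**Shape 1** — `<path>` cubic bezier, stroke `#008000` → score (S426, F2633). Control points (SVG): P0=(64.99,61.91), P1=(40.35,57.95), P2=(101.99,10.08), P3=(126.38,14.91); sampled at t=k/8. Machine vertices: (64.99,14.85) → (59.55,18.20) → (60.76,24.54) → (67.16,32.73) → (77.30,41.65) → (89.74,50.15) → (103.03,57.10) → (115.73,61.38) → (126.38,61.85). Open path.

**Shape 2** — `<polygon>` rectangle, stroke `#000000` → cut (S885, F895). Machine vertices: (64.42,58.57) → (166.22,58.57) → (166.22,28.44) → (64.42,28.44) → (64.42,58.57). Closed: final G1 returns to the first vertex.

**Shape 3** — `<rect>` rectangle, stroke `#ff00ff` → engrave (S365, F3719). Machine vertices: (108.44,69.84) → (193.06,69.84) → (193.06,37.57) → (108.44,37.57) → (108.44,69.84). Closed: final G1 returns to the first vertex.

**Shape 4** — `<polygon>` regular polygon, stroke `#000000` → cut (S885, F895). Machine vertices: (173.40,16.05) → (160.75,25.02) → (169.72,37.67) → (182.37,28.70) → (173.40,16.05). Closed: final G1 returns to the first vertex.

**Shape 5** — `<path>` rectangle, stroke `#000000` → cut (S885, F895). Machine vertices: (117.84,38.43) → (188.60,38.43) → (188.60,6.89) → (117.84,6.89) → (117.84,38.43). Closed: final G1 returns to the first vertex.

**Shape 6** — `<polygon>` closed polygon, stroke `#000000` → cut (S885, F895). Machine vertices: (48.24,17.82) → (167.89,41.71) → (25.18,48.93) → (209.21,55.71) → (31.96,65.40) → (133.29,56.12) → (48.24,17.82). Closed: final G1 returns to the first vertex.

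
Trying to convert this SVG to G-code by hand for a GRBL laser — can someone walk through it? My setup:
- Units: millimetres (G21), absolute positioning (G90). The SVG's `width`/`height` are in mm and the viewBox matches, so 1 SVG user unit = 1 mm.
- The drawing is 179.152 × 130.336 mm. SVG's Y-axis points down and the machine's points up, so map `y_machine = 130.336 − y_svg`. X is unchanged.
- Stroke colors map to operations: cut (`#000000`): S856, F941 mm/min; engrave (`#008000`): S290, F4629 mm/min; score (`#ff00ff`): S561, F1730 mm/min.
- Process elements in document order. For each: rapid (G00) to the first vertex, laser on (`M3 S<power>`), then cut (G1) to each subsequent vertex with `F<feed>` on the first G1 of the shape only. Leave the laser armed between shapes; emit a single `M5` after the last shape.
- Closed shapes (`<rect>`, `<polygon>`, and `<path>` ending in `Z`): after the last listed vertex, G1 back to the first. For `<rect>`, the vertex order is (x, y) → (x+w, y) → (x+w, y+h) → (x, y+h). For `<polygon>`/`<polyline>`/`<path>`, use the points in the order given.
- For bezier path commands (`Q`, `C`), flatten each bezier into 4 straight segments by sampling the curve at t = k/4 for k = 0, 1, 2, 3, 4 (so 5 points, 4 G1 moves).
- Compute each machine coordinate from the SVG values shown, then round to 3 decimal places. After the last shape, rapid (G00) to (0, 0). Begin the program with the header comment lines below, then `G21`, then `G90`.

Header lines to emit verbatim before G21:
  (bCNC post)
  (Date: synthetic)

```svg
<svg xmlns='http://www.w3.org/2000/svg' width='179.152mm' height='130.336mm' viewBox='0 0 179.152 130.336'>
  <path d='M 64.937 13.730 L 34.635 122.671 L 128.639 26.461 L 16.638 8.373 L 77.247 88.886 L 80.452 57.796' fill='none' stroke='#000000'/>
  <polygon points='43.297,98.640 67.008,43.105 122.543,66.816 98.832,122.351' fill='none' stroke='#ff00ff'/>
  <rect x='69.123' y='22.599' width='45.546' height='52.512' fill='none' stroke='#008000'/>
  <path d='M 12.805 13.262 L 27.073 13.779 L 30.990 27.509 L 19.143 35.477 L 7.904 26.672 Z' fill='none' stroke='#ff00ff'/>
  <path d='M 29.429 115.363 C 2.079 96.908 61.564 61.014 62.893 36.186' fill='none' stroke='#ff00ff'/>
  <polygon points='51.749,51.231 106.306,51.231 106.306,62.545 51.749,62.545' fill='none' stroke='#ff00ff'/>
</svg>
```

1 u = 1 mm; y_m = 130.336 − y.

[1] `<path>` open polyline, #000000→cut S856 F941: (64.937,116.606) → (34.635,7.665) → (128.639,103.875) → (16.638,121.963) → (77.247,41.450) → (80.452,72.540)

[2] `<polygon>` regular polygon, #ff00ff→score S561 F1730: (43.297,31.696) → (67.008,87.231) → (122.543,63.520) → (98.832,7.985) → (43.297,31.696) (closed)

[3] `<rect>` rectangle, #008000→engrave S290 F4629: (69.123,107.737) → (114.669,107.737) → (114.669,55.225) → (69.123,55.225) → (69.123,107.737) (closed)

[4] `<path>` regular polygon, #ff00ff→score S561 F1730: (12.805,117.074) → (27.073,116.557) → (30.990,102.827) → (19.143,94.859) → (7.904,103.664) → (12.805,117.074) (closed)

[5] `<path>` cubic bezier, #ff00ff→score S561 F1730: (29.429,14.973) → (22.933,31.639) → (35.406,52.172) → (53.257,73.900) → (62.893,94.150)

[6] `<polygon>` rectangle, #ff00ff→score S561 F1730: (51.749,79.105) → (106.306,79.105) → (106.306,67.791) → (51.749,67.791) → (51.749,79.105) (closed)

(bCNC post)
(Date: synthetic)
G21
G90
G00 X64.937 Y116.606
M3 S856
G1 X34.635 Y7.665 F941
G1 X128.639 Y103.875
G1 X16.638 Y121.963
G1 X77.247 Y41.450
G1 X80.452 Y72.540
G00 X43.297 Y31.696
M3 S561
G1 X67.008 Y87.231 F1730
G1 X122.543 Y63.520
G1 X98.832 Y7.985
G1 X43.297 Y31.696
G00 X69.123 Y107.737
M3 S290
G1 X114.669 Y107.737 F4629
G1 X114.669 Y55.225
G1 X69.123 Y55.225
G1 X69.123 Y107.737
G00 X12.805 Y117.074
M3 S561
G1 X27.073 Y116.557 F1730
G1 X30.990 Y102.827
G1 X19.143 Y94.859
G1 X7.904 Y103.664
G1 X12.805 Y117.074
G00 X29.429 Y14.973
M3 S561
G1 X22.933 Y31.639 F1730
G1 X35.406 Y52.172
G1 X53.257 Y73.900
G1 X62.893 Y94.150
G00 X51.749 Y79.105
M3 S561
G1 X106.306 Y79.105 F1730
G1 X106.306 Y67.791
G1 X51.749 Y67.791
G1 X51.749 Y79.105
M5
G00 X0.000 Y0.000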